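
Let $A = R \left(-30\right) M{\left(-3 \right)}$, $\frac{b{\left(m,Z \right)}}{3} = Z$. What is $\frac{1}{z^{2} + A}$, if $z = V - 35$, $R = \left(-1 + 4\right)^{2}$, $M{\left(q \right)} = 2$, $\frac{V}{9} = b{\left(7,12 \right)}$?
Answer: $\frac{1}{82981} \approx 1.2051 \cdot 10^{-5}$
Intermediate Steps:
$b{\left(m,Z \right)} = 3 Z$
$V = 324$ ($V = 9 \cdot 3 \cdot 12 = 9 \cdot 36 = 324$)
$R = 9$ ($R = 3^{2} = 9$)
$z = 289$ ($z = 324 - 35 = 289$)
$A = -540$ ($A = 9 \left(-30\right) 2 = \left(-270\right) 2 = -540$)
$\frac{1}{z^{2} + A} = \frac{1}{289^{2} - 540} = \frac{1}{83521 - 540} = \frac{1}{82981}$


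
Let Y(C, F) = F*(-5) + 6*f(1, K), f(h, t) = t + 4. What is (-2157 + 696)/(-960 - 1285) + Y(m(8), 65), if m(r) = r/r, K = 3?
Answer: -633874/2245 ≈ -282.35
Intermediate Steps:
f(h, t) = 4 + t
m(r) = 1
Y(C, F) = 42 - 5*F (Y(C, F) = F*(-5) + 6*(4 + 3) = -5*F + 6*7 = -5*F + 42 = 42 - 5*F)
(-2157 + 696)/(-960 - 1285) + Y(m(8), 65) = (-2157 + 696)/(-960 - 1285) + (42 - 5*65) = -1461/(-2245) + (42 - 325) = -1461*(-1/2245) - 283 = 1461/2245 - 283 = -633874/2245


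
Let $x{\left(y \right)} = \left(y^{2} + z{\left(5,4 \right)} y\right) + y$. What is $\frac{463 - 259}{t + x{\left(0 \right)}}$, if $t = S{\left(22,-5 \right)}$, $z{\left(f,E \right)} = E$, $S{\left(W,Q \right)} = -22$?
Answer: $- \frac{102}{11} \approx -9.2727$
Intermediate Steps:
$t = -22$
$x{\left(y \right)} = y^{2} + 5 y$ ($x{\left(y \right)} = \left(y^{2} + 4 y\right) + y = y^{2} + 5 y$)
$\frac{463 - 259}{t + x{\left(0 \right)}} = \frac{463 - 259}{-22 + 0 \left(5 + 0\right)} = \frac{204}{-22 + 0 \cdot 5} = \frac{204}{-22 + 0} = \frac{204}{-22} = 204 \left(- \frac{1}{22}\right) = - \frac{102}{11}$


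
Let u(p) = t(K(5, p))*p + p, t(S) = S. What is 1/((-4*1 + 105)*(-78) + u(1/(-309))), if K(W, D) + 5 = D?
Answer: -95481/752198081 ≈ -0.00012694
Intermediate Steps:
K(W, D) = -5 + D
u(p) = p + p*(-5 + p) (u(p) = (-5 + p)*p + p = p*(-5 + p) + p = p + p*(-5 + p))
1/((-4*1 + 105)*(-78) + u(1/(-309))) = 1/((-4*1 + 105)*(-78) + (-4 + 1/(-309))/(-309)) = 1/((-4 + 105)*(-78) - (-4 - 1/309)/309) = 1/(101*(-78) - 1/309*(-1237/309)) = 1/(-7878 + 1237/95481) = 1/(-752198081/95481) = -95481/752198081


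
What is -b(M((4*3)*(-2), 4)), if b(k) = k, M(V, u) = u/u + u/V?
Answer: -⅚ ≈ -0.83333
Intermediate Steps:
M(V, u) = 1 + u/V
-b(M((4*3)*(-2), 4)) = -((4*3)*(-2) + 4)/((4*3)*(-2)) = -(12*(-2) + 4)/(12*(-2)) = -(-24 + 4)/(-24) = -(-1)*(-20)/24 = -1*⅚ = -⅚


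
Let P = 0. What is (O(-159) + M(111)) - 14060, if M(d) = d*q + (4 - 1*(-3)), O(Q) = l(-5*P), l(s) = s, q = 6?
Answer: -13387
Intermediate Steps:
O(Q) = 0 (O(Q) = -5*0 = 0)
M(d) = 7 + 6*d (M(d) = d*6 + (4 - 1*(-3)) = 6*d + (4 + 3) = 6*d + 7 = 7 + 6*d)
(O(-159) + M(111)) - 14060 = (0 + (7 + 6*111)) - 14060 = (0 + (7 + 666)) - 14060 = (0 + 673) - 14060 = 673 - 14060 = -13387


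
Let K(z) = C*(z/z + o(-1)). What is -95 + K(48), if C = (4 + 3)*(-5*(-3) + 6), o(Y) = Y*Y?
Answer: 199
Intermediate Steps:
o(Y) = Y²
C = 147 (C = 7*(15 + 6) = 7*21 = 147)
K(z) = 294 (K(z) = 147*(z/z + (-1)²) = 147*(1 + 1) = 147*2 = 294)
-95 + K(48) = -95 + 294 = 199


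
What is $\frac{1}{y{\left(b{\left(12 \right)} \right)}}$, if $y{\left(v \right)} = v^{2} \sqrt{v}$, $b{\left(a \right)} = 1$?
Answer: $1$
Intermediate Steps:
$y{\left(v \right)} = v^{\frac{5}{2}}$
$\frac{1}{y{\left(b{\left(12 \right)} \right)}} = \frac{1}{1^{\frac{5}{2}}} = 1^{-1} = 1$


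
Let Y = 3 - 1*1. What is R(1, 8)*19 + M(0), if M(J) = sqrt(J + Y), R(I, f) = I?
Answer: 19 + sqrt(2) ≈ 20.414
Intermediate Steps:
Y = 2 (Y = 3 - 1 = 2)
M(J) = sqrt(2 + J) (M(J) = sqrt(J + 2) = sqrt(2 + J))
R(1, 8)*19 + M(0) = 1*19 + sqrt(2 + 0) = 19 + sqrt(2)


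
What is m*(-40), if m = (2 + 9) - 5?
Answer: -240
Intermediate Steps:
m = 6 (m = 11 - 5 = 6)
m*(-40) = 6*(-40) = -240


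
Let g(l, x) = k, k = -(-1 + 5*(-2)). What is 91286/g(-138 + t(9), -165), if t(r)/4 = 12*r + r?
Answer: 91286/11 ≈ 8298.7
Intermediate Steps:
t(r) = 52*r (t(r) = 4*(12*r + r) = 4*(13*r) = 52*r)
k = 11 (k = -(-1 - 10) = -1*(-11) = 11)
g(l, x) = 11
91286/g(-138 + t(9), -165) = 91286/11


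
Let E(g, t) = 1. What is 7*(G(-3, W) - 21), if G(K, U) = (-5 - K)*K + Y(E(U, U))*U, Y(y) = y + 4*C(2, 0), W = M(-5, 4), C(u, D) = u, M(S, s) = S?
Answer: -420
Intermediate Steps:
W = -5
Y(y) = 8 + y (Y(y) = y + 4*2 = y + 8 = 8 + y)
G(K, U) = 9*U + K*(-5 - K) (G(K, U) = (-5 - K)*K + (8 + 1)*U = K*(-5 - K) + 9*U = 9*U + K*(-5 - K))
7*(G(-3, W) - 21) = 7*((-1*(-3)² - 5*(-3) + 9*(-5)) - 21) = 7*((-1*9 + 15 - 45) - 21) = 7*((-9 + 15 - 45) - 21) = 7*(-39 - 21) = 7*(-60) = -420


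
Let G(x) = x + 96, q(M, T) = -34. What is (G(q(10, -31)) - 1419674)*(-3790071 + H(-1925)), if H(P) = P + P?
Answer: 5385895778652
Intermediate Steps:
G(x) = 96 + x
H(P) = 2*P
(G(q(10, -31)) - 1419674)*(-3790071 + H(-1925)) = ((96 - 34) - 1419674)*(-3790071 + 2*(-1925)) = (62 - 1419674)*(-3790071 - 3850) = -1419612*(-3793921) = 5385895778652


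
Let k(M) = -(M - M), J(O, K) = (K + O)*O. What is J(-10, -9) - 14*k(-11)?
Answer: 190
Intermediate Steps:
J(O, K) = O*(K + O)
k(M) = 0 (k(M) = -1*0 = 0)
J(-10, -9) - 14*k(-11) = -10*(-9 - 10) - 14*0 = -10*(-19) + 0 = 190 + 0 = 190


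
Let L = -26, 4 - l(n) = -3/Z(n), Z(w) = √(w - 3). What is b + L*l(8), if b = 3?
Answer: -101 - 78*√5/5 ≈ -135.88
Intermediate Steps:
Z(w) = √(-3 + w)
l(n) = 4 + 3/√(-3 + n) (l(n) = 4 - (-3)/(√(-3 + n)) = 4 - (-3)/√(-3 + n) = 4 + 3/√(-3 + n))
b + L*l(8) = 3 - 26*(4 + 3/√(-3 + 8)) = 3 - 26*(4 + 3/√5) = 3 - 26*(4 + 3*(√5/5)) = 3 - 26*(4 + 3*√5/5) = 3 + (-104 - 78*√5/5) = -101 - 78*√5/5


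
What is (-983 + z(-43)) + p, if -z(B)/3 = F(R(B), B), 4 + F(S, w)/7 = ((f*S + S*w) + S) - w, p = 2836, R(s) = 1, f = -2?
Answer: 1958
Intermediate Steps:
F(S, w) = -28 - 7*S - 7*w + 7*S*w (F(S, w) = -28 + 7*(((-2*S + S*w) + S) - w) = -28 + 7*((-S + S*w) - w) = -28 + 7*(-S - w + S*w) = -28 + (-7*S - 7*w + 7*S*w) = -28 - 7*S - 7*w + 7*S*w)
z(B) = 105 (z(B) = -3*(-28 - 7*1 - 7*B + 7*1*B) = -3*(-28 - 7 - 7*B + 7*B) = -3*(-35) = 105)
(-983 + z(-43)) + p = (-983 + 105) + 2836 = -878 + 2836 = 1958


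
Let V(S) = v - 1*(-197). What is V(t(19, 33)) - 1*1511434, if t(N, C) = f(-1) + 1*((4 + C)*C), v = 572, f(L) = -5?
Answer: -1510665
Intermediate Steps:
t(N, C) = -5 + C*(4 + C) (t(N, C) = -5 + 1*((4 + C)*C) = -5 + 1*(C*(4 + C)) = -5 + C*(4 + C))
V(S) = 769 (V(S) = 572 - 1*(-197) = 572 + 197 = 769)
V(t(19, 33)) - 1*1511434 = 769 - 1*1511434 = 769 - 1511434 = -1510665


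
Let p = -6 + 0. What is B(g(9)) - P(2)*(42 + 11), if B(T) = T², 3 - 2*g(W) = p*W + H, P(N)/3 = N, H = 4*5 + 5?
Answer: -62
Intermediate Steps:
H = 25 (H = 20 + 5 = 25)
p = -6
P(N) = 3*N
g(W) = -11 + 3*W (g(W) = 3/2 - (-6*W + 25)/2 = 3/2 - (25 - 6*W)/2 = 3/2 + (-25/2 + 3*W) = -11 + 3*W)
B(g(9)) - P(2)*(42 + 11) = (-11 + 3*9)² - 3*2*(42 + 11) = (-11 + 27)² - 6*53 = 16² - 1*318 = 256 - 318 = -62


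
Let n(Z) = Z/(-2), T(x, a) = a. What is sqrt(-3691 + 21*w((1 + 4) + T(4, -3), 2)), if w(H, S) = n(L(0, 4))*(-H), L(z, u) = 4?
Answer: I*sqrt(3607) ≈ 60.058*I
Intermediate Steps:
n(Z) = -Z/2 (n(Z) = Z*(-1/2) = -Z/2)
w(H, S) = 2*H (w(H, S) = (-1/2*4)*(-H) = -(-2)*H = 2*H)
sqrt(-3691 + 21*w((1 + 4) + T(4, -3), 2)) = sqrt(-3691 + 21*(2*((1 + 4) - 3))) = sqrt(-3691 + 21*(2*(5 - 3))) = sqrt(-3691 + 21*(2*2)) = sqrt(-3691 + 21*4) = sqrt(-3691 + 84) = sqrt(-3607) = I*sqrt(3607)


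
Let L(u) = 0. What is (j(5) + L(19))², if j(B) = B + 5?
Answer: 100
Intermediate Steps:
j(B) = 5 + B
(j(5) + L(19))² = ((5 + 5) + 0)² = (10 + 0)² = 10² = 100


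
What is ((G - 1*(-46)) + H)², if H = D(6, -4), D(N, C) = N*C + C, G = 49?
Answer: 4489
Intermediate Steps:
D(N, C) = C + C*N (D(N, C) = C*N + C = C + C*N)
H = -28 (H = -4*(1 + 6) = -4*7 = -28)
((G - 1*(-46)) + H)² = ((49 - 1*(-46)) - 28)² = ((49 + 46) - 28)² = (95 - 28)² = 67² = 4489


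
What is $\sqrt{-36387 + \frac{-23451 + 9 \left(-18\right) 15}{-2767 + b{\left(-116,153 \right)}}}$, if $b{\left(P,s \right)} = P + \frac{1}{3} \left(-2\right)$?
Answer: $\frac{3 i \sqrt{302502683266}}{8651} \approx 190.73 i$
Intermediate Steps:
$b{\left(P,s \right)} = - \frac{2}{3} + P$ ($b{\left(P,s \right)} = P + \frac{1}{3} \left(-2\right) = P - \frac{2}{3} = - \frac{2}{3} + P$)
$\sqrt{-36387 + \frac{-23451 + 9 \left(-18\right) 15}{-2767 + b{\left(-116,153 \right)}}} = \sqrt{-36387 + \frac{-23451 + 9 \left(-18\right) 15}{-2767 - \frac{350}{3}}} = \sqrt{-36387 + \frac{-23451 - 2430}{-2767 - \frac{350}{3}}} = \sqrt{-36387 + \frac{-23451 - 2430}{- \frac{8651}{3}}} = \sqrt{-36387 - - \frac{77643}{8651}} = \sqrt{-36387 + \frac{77643}{8651}} = \sqrt{- \frac{314706294}{8651}} = \frac{3 i \sqrt{302502683266}}{8651}$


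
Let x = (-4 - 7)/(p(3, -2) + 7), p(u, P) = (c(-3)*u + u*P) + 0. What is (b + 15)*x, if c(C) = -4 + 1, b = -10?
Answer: 55/8 ≈ 6.8750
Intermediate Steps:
c(C) = -3
p(u, P) = -3*u + P*u (p(u, P) = (-3*u + u*P) + 0 = (-3*u + P*u) + 0 = -3*u + P*u)
x = 11/8 (x = (-4 - 7)/(3*(-3 - 2) + 7) = -11/(3*(-5) + 7) = -11/(-15 + 7) = -11/(-8) = -11*(-⅛) = 11/8 ≈ 1.3750)
(b + 15)*x = (-10 + 15)*(11/8) = 5*(11/8) = 55/8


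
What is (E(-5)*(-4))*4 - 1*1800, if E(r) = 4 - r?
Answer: -1944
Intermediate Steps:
(E(-5)*(-4))*4 - 1*1800 = ((4 - 1*(-5))*(-4))*4 - 1*1800 = ((4 + 5)*(-4))*4 - 1800 = (9*(-4))*4 - 1800 = -36*4 - 1800 = -144 - 1800 = -1944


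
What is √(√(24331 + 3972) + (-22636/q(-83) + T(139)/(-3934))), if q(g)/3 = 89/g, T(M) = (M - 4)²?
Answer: √(7758392228926626 + 1103293942884*√28303)/1050378 ≈ 84.854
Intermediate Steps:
T(M) = (-4 + M)²
q(g) = 267/g (q(g) = 3*(89/g) = 267/g)
√(√(24331 + 3972) + (-22636/q(-83) + T(139)/(-3934))) = √(√(24331 + 3972) + (-22636/(267/(-83)) + (-4 + 139)²/(-3934))) = √(√28303 + (-22636/(267*(-1/83)) + 135²*(-1/3934))) = √(√28303 + (-22636/(-267/83) + 18225*(-1/3934))) = √(√28303 + (-22636*(-83/267) - 18225/3934)) = √(√28303 + (1878788/267 - 18225/3934)) = √(√28303 + 7386285917/1050378) = √(7386285917/1050378 + √28303)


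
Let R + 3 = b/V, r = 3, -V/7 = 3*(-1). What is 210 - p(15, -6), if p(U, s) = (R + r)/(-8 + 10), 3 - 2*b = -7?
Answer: 8815/42 ≈ 209.88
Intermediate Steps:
V = 21 (V = -21*(-1) = -7*(-3) = 21)
b = 5 (b = 3/2 - 1/2*(-7) = 3/2 + 7/2 = 5)
R = -58/21 (R = -3 + 5/21 = -58/21 ≈ -2.7619)
p(U, s) = 5/42 (p(U, s) = (-58/21 + 3)/(-8 + 10) = (5/21)/2 = (5/21)*(1/2) = 5/42)
210 - p(15, -6) = 210 - 1*5/42 = 210 - 5/42 = 8815/42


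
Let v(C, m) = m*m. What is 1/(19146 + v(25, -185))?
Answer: 1/53371 ≈ 1.8737e-5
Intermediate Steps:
v(C, m) = m**2
1/(19146 + v(25, -185)) = 1/(19146 + (-185)**2) = 1/(19146 + 34225) = 1/53371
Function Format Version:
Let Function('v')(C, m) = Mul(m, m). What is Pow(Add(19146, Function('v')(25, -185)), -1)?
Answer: Rational(1, 53371) ≈ 1.8737e-5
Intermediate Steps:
Function('v')(C, m) = Pow(m, 2)
Pow(Add(19146, Function('v')(25, -185)), -1) = Pow(Add(19146, Pow(-185, 2)), -1) = Pow(Add(19146, 34225), -1) = Pow(53371, -1) = Rational(1, 53371)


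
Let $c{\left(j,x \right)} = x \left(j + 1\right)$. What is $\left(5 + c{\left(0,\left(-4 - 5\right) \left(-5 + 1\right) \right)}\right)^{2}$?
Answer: $1681$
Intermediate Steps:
$c{\left(j,x \right)} = x \left(1 + j\right)$
$\left(5 + c{\left(0,\left(-4 - 5\right) \left(-5 + 1\right) \right)}\right)^{2} = \left(5 + \left(-4 - 5\right) \left(-5 + 1\right) \left(1 + 0\right)\right)^{2} = \left(5 + \left(-9\right) \left(-4\right) 1\right)^{2} = \left(5 + 36 \cdot 1\right)^{2} = \left(5 + 36\right)^{2} = 41^{2} = 1681$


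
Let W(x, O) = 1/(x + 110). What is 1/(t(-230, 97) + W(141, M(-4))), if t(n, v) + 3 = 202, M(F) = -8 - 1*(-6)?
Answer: 251/49950 ≈ 0.0050250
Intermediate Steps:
M(F) = -2 (M(F) = -8 + 6 = -2)
t(n, v) = 199 (t(n, v) = -3 + 202 = 199)
W(x, O) = 1/(110 + x)
1/(t(-230, 97) + W(141, M(-4))) = 1/(199 + 1/(110 + 141)) = 1/(199 + 1/251) = 1/(49950/251) = 251/49950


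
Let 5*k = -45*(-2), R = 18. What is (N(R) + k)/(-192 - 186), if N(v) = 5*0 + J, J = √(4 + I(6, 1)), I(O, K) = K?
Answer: -1/21 - √5/378 ≈ -0.053535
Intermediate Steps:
J = √5 (J = √(4 + 1) = √5 ≈ 2.2361)
N(v) = √5 (N(v) = 5*0 + √5 = 0 + √5 = √5)
k = 18 (k = (-45*(-2))/5 = (⅕)*90 = 18)
(N(R) + k)/(-192 - 186) = (√5 + 18)/(-192 - 186) = (18 + √5)/(-378) = (18 + √5)*(-1/378) = -1/21 - √5/378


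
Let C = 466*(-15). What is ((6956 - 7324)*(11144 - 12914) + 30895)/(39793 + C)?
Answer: 682255/32803 ≈ 20.799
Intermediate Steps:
C = -6990
((6956 - 7324)*(11144 - 12914) + 30895)/(39793 + C) = ((6956 - 7324)*(11144 - 12914) + 30895)/(39793 - 6990) = (-368*(-1770) + 30895)/32803 = (651360 + 30895)*(1/32803) = 682255*(1/32803) = 682255/32803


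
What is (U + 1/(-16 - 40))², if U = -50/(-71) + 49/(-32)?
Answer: 180552969/252937216 ≈ 0.71383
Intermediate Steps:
U = -1879/2272 (U = -50*(-1/71) + 49*(-1/32) = 50/71 - 49/32 = -1879/2272 ≈ -0.82702)
(U + 1/(-16 - 40))² = (-1879/2272 + 1/(-16 - 40))² = (-1879/2272 + 1/(-56))² = (-1879/2272 - 1/56)² = (-13437/15904)² = 180552969/252937216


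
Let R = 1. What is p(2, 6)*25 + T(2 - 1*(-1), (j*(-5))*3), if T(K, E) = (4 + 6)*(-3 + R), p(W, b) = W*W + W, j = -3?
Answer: 130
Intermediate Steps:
p(W, b) = W + W² (p(W, b) = W² + W = W + W²)
T(K, E) = -20 (T(K, E) = (4 + 6)*(-3 + 1) = 10*(-2) = -20)
p(2, 6)*25 + T(2 - 1*(-1), (j*(-5))*3) = (2*(1 + 2))*25 - 20 = (2*3)*25 - 20 = 6*25 - 20 = 150 - 20 = 130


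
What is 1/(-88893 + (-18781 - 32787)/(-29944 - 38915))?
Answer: -68859/6121031519 ≈ -1.1250e-5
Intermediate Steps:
1/(-88893 + (-18781 - 32787)/(-29944 - 38915)) = 1/(-88893 - 51568/(-68859)) = 1/(-88893 - 51568*(-1/68859)) = 1/(-88893 + 51568/68859) = 1/(-6121031519/68859) = -68859/6121031519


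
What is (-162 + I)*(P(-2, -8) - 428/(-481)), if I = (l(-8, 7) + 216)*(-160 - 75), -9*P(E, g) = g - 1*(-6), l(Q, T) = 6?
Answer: -83975416/1443 ≈ -58195.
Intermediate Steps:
P(E, g) = -2/3 - g/9 (P(E, g) = -(g - 1*(-6))/9 = -(g + 6)/9 = -(6 + g)/9 = -2/3 - g/9)
I = -52170 (I = (6 + 216)*(-160 - 75) = 222*(-235) = -52170)
(-162 + I)*(P(-2, -8) - 428/(-481)) = (-162 - 52170)*((-2/3 - 1/9*(-8)) - 428/(-481)) = -52332*((-2/3 + 8/9) - 428*(-1/481)) = -52332*(2/9 + 428/481) = -52332*4814/4329 = -83975416/1443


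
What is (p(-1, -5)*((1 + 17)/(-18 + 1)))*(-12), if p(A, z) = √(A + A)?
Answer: 216*I*√2/17 ≈ 17.969*I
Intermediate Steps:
p(A, z) = √2*√A (p(A, z) = √(2*A) = √2*√A)
(p(-1, -5)*((1 + 17)/(-18 + 1)))*(-12) = ((√2*√(-1))*((1 + 17)/(-18 + 1)))*(-12) = ((√2*I)*(18/(-17)))*(-12) = ((I*√2)*(18*(-1/17)))*(-12) = ((I*√2)*(-18/17))*(-12) = -18*I*√2/17*(-12) = 216*I*√2/17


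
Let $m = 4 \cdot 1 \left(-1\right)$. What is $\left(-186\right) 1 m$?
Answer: $744$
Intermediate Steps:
$m = -4$ ($m = 4 \left(-1\right) = -4$)
$\left(-186\right) 1 m = \left(-186\right) 1 \left(-4\right) = \left(-186\right) \left(-4\right) = 744$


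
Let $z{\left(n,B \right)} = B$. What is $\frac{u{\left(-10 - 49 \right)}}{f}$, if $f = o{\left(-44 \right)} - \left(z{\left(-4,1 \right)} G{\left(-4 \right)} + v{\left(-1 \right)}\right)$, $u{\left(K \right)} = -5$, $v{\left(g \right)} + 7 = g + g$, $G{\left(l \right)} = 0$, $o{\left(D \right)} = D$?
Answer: $\frac{1}{7} \approx 0.14286$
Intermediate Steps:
$v{\left(g \right)} = -7 + 2 g$ ($v{\left(g \right)} = -7 + \left(g + g\right) = -7 + 2 g$)
$f = -35$ ($f = -44 - \left(1 \cdot 0 + \left(-7 + 2 \left(-1\right)\right)\right) = -44 - \left(0 - 9\right) = -44 - -9 = -44 + 9 = -35$)
$\frac{u{\left(-10 - 49 \right)}}{f} = - \frac{5}{-35} = \left(-5\right) \left(- \frac{1}{35}\right) = \frac{1}{7}$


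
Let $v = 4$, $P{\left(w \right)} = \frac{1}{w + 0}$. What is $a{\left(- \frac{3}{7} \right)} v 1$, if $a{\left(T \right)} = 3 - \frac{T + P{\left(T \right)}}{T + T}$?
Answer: $- \frac{8}{9} \approx -0.88889$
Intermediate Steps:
$P{\left(w \right)} = \frac{1}{w}$
$a{\left(T \right)} = 3 - \frac{T + \frac{1}{T}}{2 T}$ ($a{\left(T \right)} = 3 - \frac{T + \frac{1}{T}}{T + T} = 3 - \frac{T + \frac{1}{T}}{2 T}$)
$a{\left(- \frac{3}{7} \right)} v 1 = \left(\frac{5}{2} - \frac{1}{2 \cdot \frac{9}{49}}\right) 4 \cdot 1 = \left(\frac{5}{2} - \frac{49}{18}\right) 4 \cdot 1 = \left(- \frac{2}{9}\right) 4 \cdot 1 = \left(- \frac{8}{9}\right) 1 = - \frac{8}{9}$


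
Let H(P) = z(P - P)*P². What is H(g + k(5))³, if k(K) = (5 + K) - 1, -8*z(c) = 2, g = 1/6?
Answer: -27680640625/2985984 ≈ -9270.2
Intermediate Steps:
g = ⅙ ≈ 0.16667
z(c) = -¼ (z(c) = -⅛*2 = -¼)
k(K) = 4 + K
H(P) = -P²/4
H(g + k(5))³ = (-(⅙ + (4 + 5))²/4)³ = (-(⅙ + 9)²/4)³ = (-(55/6)²/4)³ = (-¼*3025/36)³ = (-3025/144)³ = -27680640625/2985984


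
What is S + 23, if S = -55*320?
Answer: -17577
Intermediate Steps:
S = -17600
S + 23 = -17600 + 23 = -17577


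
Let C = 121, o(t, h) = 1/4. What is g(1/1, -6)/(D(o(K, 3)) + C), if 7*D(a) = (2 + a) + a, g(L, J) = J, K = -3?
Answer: -84/1699 ≈ -0.049441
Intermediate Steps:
o(t, h) = ¼
D(a) = 2/7 + 2*a/7 (D(a) = ((2 + a) + a)/7 = (2 + 2*a)/7 = 2/7 + 2*a/7)
g(1/1, -6)/(D(o(K, 3)) + C) = -6/((2/7 + (2/7)*(¼)) + 121) = -6/((2/7 + 1/14) + 121) = -6/(5/14 + 121) = -6/1699/14 = -6*14/1699 = -84/1699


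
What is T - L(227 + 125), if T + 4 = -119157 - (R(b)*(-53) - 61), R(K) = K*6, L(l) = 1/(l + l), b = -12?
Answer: -86532865/704 ≈ -1.2292e+5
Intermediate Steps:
L(l) = 1/(2*l)
R(K) = 6*K
T = -122916 (T = -4 + (-119157 - ((6*(-12))*(-53) - 61)) = -4 + (-119157 - (-72*(-53) - 61)) = -4 + (-119157 - (3816 - 61)) = -4 + (-119157 - 1*3755) = -4 + (-119157 - 3755) = -4 - 122912 = -122916)
T - L(227 + 125) = -122916 - 1/(2*(227 + 125)) = -122916 - 1/(2*352) = -122916 - 1*1/704 = -122916 - 1/704 = -86532865/704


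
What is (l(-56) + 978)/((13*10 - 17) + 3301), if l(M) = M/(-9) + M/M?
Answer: 8867/30726 ≈ 0.28858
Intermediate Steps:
l(M) = 1 - M/9 (l(M) = M*(-⅑) + 1 = -M/9 + 1 = 1 - M/9)
(l(-56) + 978)/((13*10 - 17) + 3301) = ((1 - ⅑*(-56)) + 978)/((13*10 - 17) + 3301) = ((1 + 56/9) + 978)/((130 - 17) + 3301) = (65/9 + 978)/(113 + 3301) = (8867/9)/3414 = (8867/9)*(1/3414) = 8867/30726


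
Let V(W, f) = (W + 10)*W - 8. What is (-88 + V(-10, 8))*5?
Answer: -480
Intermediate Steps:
V(W, f) = -8 + W*(10 + W) (V(W, f) = (10 + W)*W - 8 = W*(10 + W) - 8 = -8 + W*(10 + W))
(-88 + V(-10, 8))*5 = (-88 + (-8 + (-10)² + 10*(-10)))*5 = (-88 + (-8 + 100 - 100))*5 = (-88 - 8)*5 = -96*5 = -480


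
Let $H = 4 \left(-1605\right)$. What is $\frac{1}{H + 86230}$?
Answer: $\frac{1}{79810} \approx 1.253 \cdot 10^{-5}$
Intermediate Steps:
$H = -6420$
$\frac{1}{H + 86230} = \frac{1}{-6420 + 86230} = \frac{1}{79810}$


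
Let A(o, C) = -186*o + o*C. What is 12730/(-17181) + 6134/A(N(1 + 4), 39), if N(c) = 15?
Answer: -14828656/4209345 ≈ -3.5228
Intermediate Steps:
A(o, C) = -186*o + C*o
12730/(-17181) + 6134/A(N(1 + 4), 39) = 12730/(-17181) + 6134/((15*(-186 + 39))) = 12730*(-1/17181) + 6134/((15*(-147))) = -12730/17181 + 6134/(-2205) = -12730/17181 + 6134*(-1/2205) = -12730/17181 - 6134/2205 = -14828656/4209345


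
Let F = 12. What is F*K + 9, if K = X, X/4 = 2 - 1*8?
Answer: -279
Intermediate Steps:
X = -24 (X = 4*(2 - 1*8) = 4*(2 - 8) = 4*(-6) = -24)
K = -24
F*K + 9 = 12*(-24) + 9 = -288 + 9 = -279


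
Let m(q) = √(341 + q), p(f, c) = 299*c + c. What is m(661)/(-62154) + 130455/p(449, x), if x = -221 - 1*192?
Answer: -8697/8260 - √1002/62154 ≈ -1.0534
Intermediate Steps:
x = -413 (x = -221 - 192 = -413)
p(f, c) = 300*c
m(661)/(-62154) + 130455/p(449, x) = √(341 + 661)/(-62154) + 130455/((300*(-413))) = √1002*(-1/62154) + 130455/(-123900) = -√1002/62154 + 130455*(-1/123900) = -√1002/62154 - 8697/8260 = -8697/8260 - √1002/62154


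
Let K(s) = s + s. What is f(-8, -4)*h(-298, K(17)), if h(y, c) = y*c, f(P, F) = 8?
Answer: -81056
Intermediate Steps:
K(s) = 2*s
h(y, c) = c*y
f(-8, -4)*h(-298, K(17)) = 8*((2*17)*(-298)) = 8*(34*(-298)) = 8*(-10132) = -81056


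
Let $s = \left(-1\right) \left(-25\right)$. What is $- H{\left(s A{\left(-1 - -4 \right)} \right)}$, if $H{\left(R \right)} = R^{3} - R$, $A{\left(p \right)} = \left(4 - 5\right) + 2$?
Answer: $-15600$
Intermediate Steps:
$s = 25$
$A{\left(p \right)} = 1$ ($A{\left(p \right)} = -1 + 2 = 1$)
$- H{\left(s A{\left(-1 - -4 \right)} \right)} = - (\left(25 \cdot 1\right)^{3} - 25 \cdot 1) = - (25^{3} - 25) = - (15625 - 25) = \left(-1\right) 15600 = -15600$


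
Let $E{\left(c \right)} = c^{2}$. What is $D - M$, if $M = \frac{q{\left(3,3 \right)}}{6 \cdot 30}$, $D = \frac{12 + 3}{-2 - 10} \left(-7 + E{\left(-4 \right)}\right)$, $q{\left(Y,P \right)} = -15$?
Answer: $- \frac{67}{6} \approx -11.167$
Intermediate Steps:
$D = - \frac{45}{4}$ ($D = \frac{12 + 3}{-2 - 10} \left(-7 + \left(-4\right)^{2}\right) = \frac{15}{-12} \left(-7 + 16\right) = 15 \left(- \frac{1}{12}\right) 9 = \left(- \frac{5}{4}\right) 9 = - \frac{45}{4} \approx -11.25$)
$M = - \frac{1}{12}$ ($M = - \frac{15}{6 \cdot 30} = - \frac{15}{180} = \left(-15\right) \frac{1}{180} = - \frac{1}{12} \approx -0.083333$)
$D - M = - \frac{45}{4} - - \frac{1}{12} = - \frac{45}{4} + \frac{1}{12} = - \frac{67}{6}$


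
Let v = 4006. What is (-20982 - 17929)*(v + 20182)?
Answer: -941179268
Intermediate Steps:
(-20982 - 17929)*(v + 20182) = (-20982 - 17929)*(4006 + 20182) = -38911*24188 = -941179268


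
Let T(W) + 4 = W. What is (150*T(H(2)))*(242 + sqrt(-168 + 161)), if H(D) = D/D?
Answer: -108900 - 450*I*sqrt(7) ≈ -1.089e+5 - 1190.6*I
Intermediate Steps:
H(D) = 1
T(W) = -4 + W
(150*T(H(2)))*(242 + sqrt(-168 + 161)) = (150*(-4 + 1))*(242 + sqrt(-168 + 161)) = (150*(-3))*(242 + sqrt(-7)) = -450*(242 + I*sqrt(7)) = -108900 - 450*I*sqrt(7)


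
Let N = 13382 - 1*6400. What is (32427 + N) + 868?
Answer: 40277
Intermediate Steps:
N = 6982 (N = 13382 - 6400 = 6982)
(32427 + N) + 868 = (32427 + 6982) + 868 = 39409 + 868 = 40277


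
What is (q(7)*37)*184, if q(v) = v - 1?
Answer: 40848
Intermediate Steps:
q(v) = -1 + v
(q(7)*37)*184 = ((-1 + 7)*37)*184 = (6*37)*184 = 222*184 = 40848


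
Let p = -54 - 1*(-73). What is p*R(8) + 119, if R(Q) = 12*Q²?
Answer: 14711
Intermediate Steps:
p = 19 (p = -54 + 73 = 19)
p*R(8) + 119 = 19*(12*8²) + 119 = 19*(12*64) + 119 = 19*768 + 119 = 14592 + 119 = 14711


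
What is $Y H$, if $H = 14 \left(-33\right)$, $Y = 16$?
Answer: $-7392$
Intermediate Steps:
$H = -462$
$Y H = 16 \left(-462\right) = -7392$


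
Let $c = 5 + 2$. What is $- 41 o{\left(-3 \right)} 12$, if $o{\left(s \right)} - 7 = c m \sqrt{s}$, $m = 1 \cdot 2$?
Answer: $-3444 - 6888 i \sqrt{3} \approx -3444.0 - 11930.0 i$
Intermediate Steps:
$m = 2$
$c = 7$
$o{\left(s \right)} = 7 + 14 \sqrt{s}$ ($o{\left(s \right)} = 7 + 7 \cdot 2 \sqrt{s} = 7 + 14 \sqrt{s}$)
$- 41 o{\left(-3 \right)} 12 = - 41 \left(7 + 14 \sqrt{-3}\right) 12 = - 41 \left(7 + 14 i \sqrt{3}\right) 12 = \left(-287 - 574 i \sqrt{3}\right) 12 = -3444 - 6888 i \sqrt{3}$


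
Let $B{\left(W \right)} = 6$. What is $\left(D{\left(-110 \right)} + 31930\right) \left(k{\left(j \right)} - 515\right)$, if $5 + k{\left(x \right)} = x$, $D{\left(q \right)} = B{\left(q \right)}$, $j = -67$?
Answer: $-18746432$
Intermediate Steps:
$D{\left(q \right)} = 6$
$k{\left(x \right)} = -5 + x$
$\left(D{\left(-110 \right)} + 31930\right) \left(k{\left(j \right)} - 515\right) = \left(6 + 31930\right) \left(\left(-5 - 67\right) - 515\right) = 31936 \left(-72 - 515\right) = 31936 \left(-587\right) = -18746432$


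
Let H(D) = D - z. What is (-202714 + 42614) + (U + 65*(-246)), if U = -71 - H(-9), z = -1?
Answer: -176153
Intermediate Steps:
H(D) = 1 + D (H(D) = D - 1*(-1) = D + 1 = 1 + D)
U = -63 (U = -71 - (1 - 9) = -71 - 1*(-8) = -71 + 8 = -63)
(-202714 + 42614) + (U + 65*(-246)) = (-202714 + 42614) + (-63 + 65*(-246)) = -160100 + (-63 - 15990) = -160100 - 16053 = -176153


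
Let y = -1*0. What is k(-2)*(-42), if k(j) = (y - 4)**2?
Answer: -672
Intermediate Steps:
y = 0
k(j) = 16 (k(j) = (0 - 4)**2 = (-4)**2 = 16)
k(-2)*(-42) = 16*(-42) = -672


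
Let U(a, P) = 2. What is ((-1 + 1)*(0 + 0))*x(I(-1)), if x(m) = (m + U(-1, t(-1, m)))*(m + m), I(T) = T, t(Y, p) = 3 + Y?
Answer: 0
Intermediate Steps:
x(m) = 2*m*(2 + m) (x(m) = (m + 2)*(m + m) = (2 + m)*(2*m) = 2*m*(2 + m))
((-1 + 1)*(0 + 0))*x(I(-1)) = ((-1 + 1)*(0 + 0))*(2*(-1)*(2 - 1)) = (0*0)*(2*(-1)*1) = 0*(-2) = 0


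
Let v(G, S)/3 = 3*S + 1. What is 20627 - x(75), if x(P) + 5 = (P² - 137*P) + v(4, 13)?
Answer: 25162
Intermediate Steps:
v(G, S) = 3 + 9*S (v(G, S) = 3*(3*S + 1) = 3*(1 + 3*S) = 3 + 9*S)
x(P) = 115 + P² - 137*P (x(P) = -5 + ((P² - 137*P) + (3 + 9*13)) = -5 + ((P² - 137*P) + (3 + 117)) = -5 + ((P² - 137*P) + 120) = -5 + (120 + P² - 137*P) = 115 + P² - 137*P)
20627 - x(75) = 20627 - (115 + 75² - 137*75) = 20627 - (115 + 5625 - 10275) = 20627 - 1*(-4535) = 20627 + 4535 = 25162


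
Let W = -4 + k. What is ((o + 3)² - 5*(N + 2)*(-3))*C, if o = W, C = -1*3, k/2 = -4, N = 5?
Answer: -558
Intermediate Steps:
k = -8 (k = 2*(-4) = -8)
C = -3
W = -12 (W = -4 - 8 = -12)
o = -12
((o + 3)² - 5*(N + 2)*(-3))*C = ((-12 + 3)² - 5*(5 + 2)*(-3))*(-3) = ((-9)² - 35*(-3))*(-3) = (81 - 5*(-21))*(-3) = (81 + 105)*(-3) = 186*(-3) = -558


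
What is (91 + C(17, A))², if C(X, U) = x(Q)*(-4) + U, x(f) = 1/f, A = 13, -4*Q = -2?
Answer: 9216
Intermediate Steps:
Q = ½ (Q = -¼*(-2) = ½ ≈ 0.50000)
x(f) = 1/f
C(X, U) = -8 + U (C(X, U) = -4/(½) + U = 2*(-4) + U = -8 + U)
(91 + C(17, A))² = (91 + (-8 + 13))² = (91 + 5)² = 96² = 9216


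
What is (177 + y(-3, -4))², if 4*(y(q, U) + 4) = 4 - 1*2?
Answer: 120409/4 ≈ 30102.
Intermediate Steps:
y(q, U) = -7/2 (y(q, U) = -4 + (4 - 1*2)/4 = -4 + (4 - 2)/4 = -4 + (¼)*2 = -4 + ½ = -7/2)
(177 + y(-3, -4))² = (177 - 7/2)² = (347/2)² = 120409/4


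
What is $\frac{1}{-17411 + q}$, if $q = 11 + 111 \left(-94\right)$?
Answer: $- \frac{1}{27834} \approx -3.5927 \cdot 10^{-5}$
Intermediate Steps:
$q = -10423$ ($q = 11 - 10434 = -10423$)
$\frac{1}{-17411 + q} = \frac{1}{-17411 - 10423} = \frac{1}{-27834} = - \frac{1}{27834}$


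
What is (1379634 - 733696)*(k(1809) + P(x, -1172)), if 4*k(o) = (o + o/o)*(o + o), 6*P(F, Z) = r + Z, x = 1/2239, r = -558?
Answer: 3171923764660/3 ≈ 1.0573e+12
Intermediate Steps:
x = 1/2239 ≈ 0.00044663
P(F, Z) = -93 + Z/6 (P(F, Z) = (-558 + Z)/6 = -93 + Z/6)
k(o) = o*(1 + o)/2 (k(o) = ((o + o/o)*(o + o))/4 = ((o + 1)*(2*o))/4 = ((1 + o)*(2*o))/4 = (2*o*(1 + o))/4 = o*(1 + o)/2)
(1379634 - 733696)*(k(1809) + P(x, -1172)) = (1379634 - 733696)*((½)*1809*(1 + 1809) + (-93 + (⅙)*(-1172))) = 645938*((½)*1809*1810 + (-93 - 586/3)) = 645938*(1637145 - 865/3) = 645938*(4910570/3) = 3171923764660/3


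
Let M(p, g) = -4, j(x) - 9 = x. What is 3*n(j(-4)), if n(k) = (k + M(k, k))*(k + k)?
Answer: 30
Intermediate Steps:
j(x) = 9 + x
n(k) = 2*k*(-4 + k) (n(k) = (k - 4)*(k + k) = (-4 + k)*(2*k) = 2*k*(-4 + k))
3*n(j(-4)) = 3*(2*(9 - 4)*(-4 + (9 - 4))) = 3*(2*5*(-4 + 5)) = 3*(2*5*1) = 3*10 = 30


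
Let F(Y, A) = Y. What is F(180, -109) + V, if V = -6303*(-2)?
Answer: 12786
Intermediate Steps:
V = 12606
F(180, -109) + V = 180 + 12606 = 12786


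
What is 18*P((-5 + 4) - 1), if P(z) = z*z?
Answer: 72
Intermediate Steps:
P(z) = z**2
18*P((-5 + 4) - 1) = 18*((-5 + 4) - 1)**2 = 18*(-1 - 1)**2 = 18*(-2)**2 = 18*4 = 72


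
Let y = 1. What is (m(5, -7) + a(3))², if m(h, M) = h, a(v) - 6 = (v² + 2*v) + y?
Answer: 729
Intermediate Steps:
a(v) = 7 + v² + 2*v (a(v) = 6 + ((v² + 2*v) + 1) = 6 + (1 + v² + 2*v) = 7 + v² + 2*v)
(m(5, -7) + a(3))² = (5 + (7 + 3² + 2*3))² = (5 + (7 + 9 + 6))² = (5 + 22)² = 27² = 729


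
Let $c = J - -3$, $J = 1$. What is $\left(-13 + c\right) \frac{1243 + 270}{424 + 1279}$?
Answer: $- \frac{13617}{1703} \approx -7.9959$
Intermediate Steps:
$c = 4$ ($c = 1 - -3 = 1 + 3 = 4$)
$\left(-13 + c\right) \frac{1243 + 270}{424 + 1279} = \left(-13 + 4\right) \frac{1243 + 270}{424 + 1279} = - 9 \cdot \frac{1513}{1703} = - 9 \cdot 1513 \cdot \frac{1}{1703} = \left(-9\right) \frac{1513}{1703} = - \frac{13617}{1703}$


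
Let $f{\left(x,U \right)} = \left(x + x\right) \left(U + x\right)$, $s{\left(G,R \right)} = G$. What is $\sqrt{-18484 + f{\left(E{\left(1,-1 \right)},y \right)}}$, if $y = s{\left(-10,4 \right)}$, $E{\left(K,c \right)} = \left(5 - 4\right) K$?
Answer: $29 i \sqrt{22} \approx 136.02 i$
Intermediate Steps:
$E{\left(K,c \right)} = K$ ($E{\left(K,c \right)} = 1 K = K$)
$y = -10$
$f{\left(x,U \right)} = 2 x \left(U + x\right)$
$\sqrt{-18484 + f{\left(E{\left(1,-1 \right)},y \right)}} = \sqrt{-18484 + 2 \cdot 1 \left(-10 + 1\right)} = \sqrt{-18484 + 2 \cdot 1 \left(-9\right)} = \sqrt{-18484 - 18} = \sqrt{-18502} = 29 i \sqrt{22}$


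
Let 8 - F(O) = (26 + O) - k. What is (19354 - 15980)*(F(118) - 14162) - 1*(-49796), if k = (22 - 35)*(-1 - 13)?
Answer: -47577588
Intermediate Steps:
k = 182 (k = -13*(-14) = 182)
F(O) = 164 - O (F(O) = 8 - ((26 + O) - 1*182) = 8 - ((26 + O) - 182) = 8 - (-156 + O) = 8 + (156 - O) = 164 - O)
(19354 - 15980)*(F(118) - 14162) - 1*(-49796) = (19354 - 15980)*((164 - 1*118) - 14162) - 1*(-49796) = 3374*((164 - 118) - 14162) + 49796 = 3374*(46 - 14162) + 49796 = 3374*(-14116) + 49796 = -47627384 + 49796 = -47577588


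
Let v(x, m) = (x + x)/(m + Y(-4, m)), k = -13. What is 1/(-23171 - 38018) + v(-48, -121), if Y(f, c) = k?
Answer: 2937005/4099663 ≈ 0.71640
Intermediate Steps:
Y(f, c) = -13
v(x, m) = 2*x/(-13 + m) (v(x, m) = (x + x)/(m - 13) = (2*x)/(-13 + m) = 2*x/(-13 + m))
1/(-23171 - 38018) + v(-48, -121) = 1/(-23171 - 38018) + 2*(-48)/(-13 - 121) = 1/(-61189) + 2*(-48)/(-134) = -1/61189 + 2*(-48)*(-1/134) = -1/61189 + 48/67 = 2937005/4099663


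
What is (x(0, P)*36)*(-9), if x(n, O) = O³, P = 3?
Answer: -8748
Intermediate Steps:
(x(0, P)*36)*(-9) = (3³*36)*(-9) = (27*36)*(-9) = 972*(-9) = -8748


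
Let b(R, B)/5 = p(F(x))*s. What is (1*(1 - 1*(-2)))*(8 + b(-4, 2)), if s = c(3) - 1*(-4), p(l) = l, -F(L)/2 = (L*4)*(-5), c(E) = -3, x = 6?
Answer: 3624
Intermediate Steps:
F(L) = 40*L (F(L) = -2*L*4*(-5) = -2*4*L*(-5) = -(-40)*L = 40*L)
s = 1 (s = -3 - 1*(-4) = -3 + 4 = 1)
b(R, B) = 1200 (b(R, B) = 5*((40*6)*1) = 5*(240*1) = 5*240 = 1200)
(1*(1 - 1*(-2)))*(8 + b(-4, 2)) = (1*(1 - 1*(-2)))*(8 + 1200) = (1*(1 + 2))*1208 = (1*3)*1208 = 3*1208 = 3624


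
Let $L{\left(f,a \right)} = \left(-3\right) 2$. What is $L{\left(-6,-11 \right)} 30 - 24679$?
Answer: $-24859$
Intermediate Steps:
$L{\left(f,a \right)} = -6$
$L{\left(-6,-11 \right)} 30 - 24679 = \left(-6\right) 30 - 24679 = -180 - 24679 = -24859$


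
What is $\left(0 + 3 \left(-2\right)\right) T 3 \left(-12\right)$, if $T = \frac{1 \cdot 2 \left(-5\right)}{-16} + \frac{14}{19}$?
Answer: $\frac{5589}{19} \approx 294.16$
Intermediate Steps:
$T = \frac{207}{152}$ ($T = 2 \left(-5\right) \left(- \frac{1}{16}\right) + 14 \cdot \frac{1}{19} = \left(-10\right) \left(- \frac{1}{16}\right) + \frac{14}{19} = \frac{5}{8} + \frac{14}{19} = \frac{207}{152} \approx 1.3618$)
$\left(0 + 3 \left(-2\right)\right) T 3 \left(-12\right) = \left(0 + 3 \left(-2\right)\right) \frac{207}{152} \cdot 3 \left(-12\right) = \left(0 - 6\right) \frac{207}{152} \left(-36\right) = \left(-6\right) \frac{207}{152} \left(-36\right) = \left(- \frac{621}{76}\right) \left(-36\right) = \frac{5589}{19}$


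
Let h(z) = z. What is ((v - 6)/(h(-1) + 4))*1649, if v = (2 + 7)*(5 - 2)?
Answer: 11543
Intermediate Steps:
v = 27 (v = 9*3 = 27)
((v - 6)/(h(-1) + 4))*1649 = ((27 - 6)/(-1 + 4))*1649 = (21/3)*1649 = (21*(⅓))*1649 = 7*1649 = 11543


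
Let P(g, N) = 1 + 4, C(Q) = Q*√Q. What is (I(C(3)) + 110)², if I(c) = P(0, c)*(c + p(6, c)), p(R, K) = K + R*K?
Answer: 55300 + 26400*√3 ≈ 1.0103e+5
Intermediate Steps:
C(Q) = Q^(3/2)
P(g, N) = 5
p(R, K) = K + K*R
I(c) = 40*c (I(c) = 5*(c + c*(1 + 6)) = 5*(c + c*7) = 5*(c + 7*c) = 5*(8*c) = 40*c)
(I(C(3)) + 110)² = (40*3^(3/2) + 110)² = (40*(3*√3) + 110)² = (120*√3 + 110)² = (110 + 120*√3)²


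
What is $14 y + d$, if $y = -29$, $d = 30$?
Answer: $-376$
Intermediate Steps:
$14 y + d = 14 \left(-29\right) + 30 = -406 + 30 = -376$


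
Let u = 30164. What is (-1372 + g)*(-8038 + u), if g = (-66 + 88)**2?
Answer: -19647888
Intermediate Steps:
g = 484 (g = 22**2 = 484)
(-1372 + g)*(-8038 + u) = (-1372 + 484)*(-8038 + 30164) = -888*22126 = -19647888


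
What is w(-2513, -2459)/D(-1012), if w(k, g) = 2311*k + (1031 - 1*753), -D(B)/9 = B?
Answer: -1935755/3036 ≈ -637.60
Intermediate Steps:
D(B) = -9*B
w(k, g) = 278 + 2311*k (w(k, g) = 2311*k + (1031 - 753) = 2311*k + 278 = 278 + 2311*k)
w(-2513, -2459)/D(-1012) = (278 + 2311*(-2513))/((-9*(-1012))) = (278 - 5807543)/9108 = -5807265*1/9108 = -1935755/3036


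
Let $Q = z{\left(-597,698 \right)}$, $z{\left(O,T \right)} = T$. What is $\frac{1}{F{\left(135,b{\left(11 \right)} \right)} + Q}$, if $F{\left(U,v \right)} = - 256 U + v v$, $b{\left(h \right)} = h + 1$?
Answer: $- \frac{1}{33718} \approx -2.9658 \cdot 10^{-5}$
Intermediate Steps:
$b{\left(h \right)} = 1 + h$
$F{\left(U,v \right)} = v^{2} - 256 U$ ($F{\left(U,v \right)} = - 256 U + v^{2} = v^{2} - 256 U$)
$Q = 698$
$\frac{1}{F{\left(135,b{\left(11 \right)} \right)} + Q} = \frac{1}{\left(\left(1 + 11\right)^{2} - 34560\right) + 698} = \frac{1}{\left(12^{2} - 34560\right) + 698} = \frac{1}{\left(144 - 34560\right) + 698} = \frac{1}{-34416 + 698} = \frac{1}{-33718} = - \frac{1}{33718}$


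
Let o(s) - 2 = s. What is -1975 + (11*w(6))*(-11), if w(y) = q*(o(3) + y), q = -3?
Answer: 2018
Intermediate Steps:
o(s) = 2 + s
w(y) = -15 - 3*y (w(y) = -3*((2 + 3) + y) = -3*(5 + y) = -15 - 3*y)
-1975 + (11*w(6))*(-11) = -1975 + (11*(-15 - 3*6))*(-11) = -1975 + (11*(-15 - 18))*(-11) = -1975 + (11*(-33))*(-11) = -1975 - 363*(-11) = -1975 + 3993 = 2018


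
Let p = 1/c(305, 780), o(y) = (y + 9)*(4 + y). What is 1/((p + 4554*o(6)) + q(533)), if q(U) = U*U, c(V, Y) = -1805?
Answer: 1805/1745776144 ≈ 1.0339e-6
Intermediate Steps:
q(U) = U²
o(y) = (4 + y)*(9 + y) (o(y) = (9 + y)*(4 + y) = (4 + y)*(9 + y))
p = -1/1805 (p = 1/(-1805) = -1/1805 ≈ -0.00055402)
1/((p + 4554*o(6)) + q(533)) = 1/((-1/1805 + 4554*(36 + 6² + 13*6)) + 533²) = 1/((-1/1805 + 4554*(36 + 36 + 78)) + 284089) = 1/((-1/1805 + 4554*150) + 284089) = 1/((-1/1805 + 683100) + 284089) = 1/(1232995499/1805 + 284089) = 1/(1745776144/1805) = 1805/1745776144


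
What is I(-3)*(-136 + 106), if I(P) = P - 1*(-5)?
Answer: -60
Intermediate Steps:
I(P) = 5 + P (I(P) = P + 5 = 5 + P)
I(-3)*(-136 + 106) = (5 - 3)*(-136 + 106) = 2*(-30) = -60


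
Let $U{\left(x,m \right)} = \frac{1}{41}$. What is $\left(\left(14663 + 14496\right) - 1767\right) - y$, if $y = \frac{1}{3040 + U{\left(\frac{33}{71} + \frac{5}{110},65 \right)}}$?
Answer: $\frac{3414166231}{124641} \approx 27392.0$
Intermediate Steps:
$U{\left(x,m \right)} = \frac{1}{41}$
$y = \frac{41}{124641}$ ($y = \frac{1}{3040 + \frac{1}{41}} = \frac{1}{\frac{124641}{41}} = \frac{41}{124641} \approx 0.00032894$)
$\left(\left(14663 + 14496\right) - 1767\right) - y = \left(\left(14663 + 14496\right) - 1767\right) - \frac{41}{124641} = \left(29159 - 1767\right) - \frac{41}{124641} = 27392 - \frac{41}{124641} = \frac{3414166231}{124641}$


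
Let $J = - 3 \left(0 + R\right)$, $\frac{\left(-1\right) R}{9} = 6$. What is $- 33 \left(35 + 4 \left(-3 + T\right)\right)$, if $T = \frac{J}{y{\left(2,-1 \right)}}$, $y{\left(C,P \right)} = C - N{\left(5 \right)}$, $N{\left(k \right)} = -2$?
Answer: $-6105$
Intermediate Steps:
$R = -54$ ($R = \left(-9\right) 6 = -54$)
$y{\left(C,P \right)} = 2 + C$ ($y{\left(C,P \right)} = C - -2 = C + 2 = 2 + C$)
$J = 162$ ($J = - 3 \left(0 - 54\right) = \left(-3\right) \left(-54\right) = 162$)
$T = \frac{81}{2}$ ($T = \frac{162}{2 + 2} = \frac{162}{4} = 162 \cdot \frac{1}{4} = \frac{81}{2} \approx 40.5$)
$- 33 \left(35 + 4 \left(-3 + T\right)\right) = - 33 \left(35 + 4 \left(-3 + \frac{81}{2}\right)\right) = - 33 \left(35 + 4 \cdot \frac{75}{2}\right) = - 33 \left(35 + 150\right) = \left(-33\right) 185 = -6105$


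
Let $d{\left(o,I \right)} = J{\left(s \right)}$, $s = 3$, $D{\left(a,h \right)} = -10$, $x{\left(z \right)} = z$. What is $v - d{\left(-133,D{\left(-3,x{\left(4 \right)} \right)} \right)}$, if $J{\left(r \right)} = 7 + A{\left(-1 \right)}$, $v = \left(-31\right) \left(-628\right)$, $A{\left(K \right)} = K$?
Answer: $19462$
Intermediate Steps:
$v = 19468$
$J{\left(r \right)} = 6$ ($J{\left(r \right)} = 7 - 1 = 6$)
$d{\left(o,I \right)} = 6$
$v - d{\left(-133,D{\left(-3,x{\left(4 \right)} \right)} \right)} = 19468 - 6 = 19462$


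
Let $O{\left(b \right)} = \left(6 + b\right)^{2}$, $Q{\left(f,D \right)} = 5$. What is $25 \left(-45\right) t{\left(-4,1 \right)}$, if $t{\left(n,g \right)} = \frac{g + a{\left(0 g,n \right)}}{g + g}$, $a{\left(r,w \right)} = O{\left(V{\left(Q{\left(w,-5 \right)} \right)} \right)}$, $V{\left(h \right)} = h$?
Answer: $-68625$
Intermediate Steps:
$a{\left(r,w \right)} = 121$ ($a{\left(r,w \right)} = \left(6 + 5\right)^{2} = 11^{2} = 121$)
$t{\left(n,g \right)} = \frac{121 + g}{2 g}$ ($t{\left(n,g \right)} = \frac{g + 121}{g + g} = \frac{121 + g}{2 g}$)
$25 \left(-45\right) t{\left(-4,1 \right)} = 25 \left(-45\right) \frac{121 + 1}{2 \cdot 1} = - 1125 \cdot \frac{1}{2} \cdot 1 \cdot 122 = \left(-1125\right) 61 = -68625$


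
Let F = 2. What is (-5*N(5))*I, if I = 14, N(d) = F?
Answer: -140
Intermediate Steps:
N(d) = 2
(-5*N(5))*I = -5*2*14 = -10*14 = -140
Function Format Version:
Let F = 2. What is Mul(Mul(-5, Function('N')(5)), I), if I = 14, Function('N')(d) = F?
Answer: -140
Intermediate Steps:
Function('N')(d) = 2
Mul(Mul(-5, Function('N')(5)), I) = Mul(Mul(-5, 2), 14) = Mul(-10, 14) = -140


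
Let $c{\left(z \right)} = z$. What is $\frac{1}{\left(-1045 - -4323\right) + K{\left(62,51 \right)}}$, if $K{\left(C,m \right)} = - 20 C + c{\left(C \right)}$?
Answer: $\frac{1}{2100} \approx 0.00047619$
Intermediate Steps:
$K{\left(C,m \right)} = - 19 C$ ($K{\left(C,m \right)} = - 20 C + C = - 19 C$)
$\frac{1}{\left(-1045 - -4323\right) + K{\left(62,51 \right)}} = \frac{1}{\left(-1045 - -4323\right) - 1178} = \frac{1}{\left(-1045 + 4323\right) - 1178} = \frac{1}{3278 - 1178} = \frac{1}{2100}$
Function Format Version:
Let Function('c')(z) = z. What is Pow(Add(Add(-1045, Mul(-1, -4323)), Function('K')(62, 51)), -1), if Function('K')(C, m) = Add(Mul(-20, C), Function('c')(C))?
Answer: Rational(1, 2100) ≈ 0.00047619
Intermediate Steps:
Function('K')(C, m) = Mul(-19, C) (Function('K')(C, m) = Add(Mul(-20, C), C) = Mul(-19, C))
Pow(Add(Add(-1045, Mul(-1, -4323)), Function('K')(62, 51)), -1) = Pow(Add(Add(-1045, Mul(-1, -4323)), Mul(-19, 62)), -1) = Pow(Add(Add(-1045, 4323), -1178), -1) = Pow(Add(3278, -1178), -1) = Pow(2100, -1) = Rational(1, 2100)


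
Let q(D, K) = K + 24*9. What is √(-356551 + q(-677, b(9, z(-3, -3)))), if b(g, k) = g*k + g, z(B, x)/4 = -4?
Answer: I*√356470 ≈ 597.05*I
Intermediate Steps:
z(B, x) = -16 (z(B, x) = 4*(-4) = -16)
b(g, k) = g + g*k
q(D, K) = 216 + K (q(D, K) = K + 216 = 216 + K)
√(-356551 + q(-677, b(9, z(-3, -3)))) = √(-356551 + (216 + 9*(1 - 16))) = √(-356551 + (216 + 9*(-15))) = √(-356551 + (216 - 135)) = √(-356551 + 81) = √(-356470) = I*√356470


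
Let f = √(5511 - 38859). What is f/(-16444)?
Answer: -I*√8337/8222 ≈ -0.011105*I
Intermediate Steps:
f = 2*I*√8337 (f = √(-33348) = 2*I*√8337 ≈ 182.61*I)
f/(-16444) = (2*I*√8337)/(-16444) = (2*I*√8337)*(-1/16444) = -I*√8337/8222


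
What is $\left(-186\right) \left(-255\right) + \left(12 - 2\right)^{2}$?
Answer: $47530$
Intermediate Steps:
$\left(-186\right) \left(-255\right) + \left(12 - 2\right)^{2} = 47430 + 10^{2} = 47430 + 100 = 47530$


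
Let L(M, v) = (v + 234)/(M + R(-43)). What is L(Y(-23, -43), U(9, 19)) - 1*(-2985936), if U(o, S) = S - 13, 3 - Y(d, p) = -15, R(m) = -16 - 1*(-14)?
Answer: 2985951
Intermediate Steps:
R(m) = -2 (R(m) = -16 + 14 = -2)
Y(d, p) = 18 (Y(d, p) = 3 - 1*(-15) = 3 + 15 = 18)
U(o, S) = -13 + S
L(M, v) = (234 + v)/(-2 + M) (L(M, v) = (v + 234)/(M - 2) = (234 + v)/(-2 + M))
L(Y(-23, -43), U(9, 19)) - 1*(-2985936) = (234 + (-13 + 19))/(-2 + 18) - 1*(-2985936) = (234 + 6)/16 + 2985936 = (1/16)*240 + 2985936 = 15 + 2985936 = 2985951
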